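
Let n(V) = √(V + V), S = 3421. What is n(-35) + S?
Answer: 3421 + I*√70 ≈ 3421.0 + 8.3666*I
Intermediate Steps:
n(V) = √2*√V (n(V) = √(2*V) = √2*√V)
n(-35) + S = √2*√(-35) + 3421 = √2*(I*√35) + 3421 = I*√70 + 3421 = 3421 + I*√70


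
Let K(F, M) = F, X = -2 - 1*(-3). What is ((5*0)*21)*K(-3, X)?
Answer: 0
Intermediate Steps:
X = 1 (X = -2 + 3 = 1)
((5*0)*21)*K(-3, X) = ((5*0)*21)*(-3) = (0*21)*(-3) = 0*(-3) = 0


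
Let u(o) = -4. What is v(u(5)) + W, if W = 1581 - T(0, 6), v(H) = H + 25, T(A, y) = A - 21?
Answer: 1623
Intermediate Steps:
T(A, y) = -21 + A
v(H) = 25 + H
W = 1602 (W = 1581 - (-21 + 0) = 1581 - 1*(-21) = 1581 + 21 = 1602)
v(u(5)) + W = (25 - 4) + 1602 = 21 + 1602 = 1623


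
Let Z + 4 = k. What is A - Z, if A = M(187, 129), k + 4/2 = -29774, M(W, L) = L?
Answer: 29909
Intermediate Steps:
k = -29776 (k = -2 - 29774 = -29776)
A = 129
Z = -29780 (Z = -4 - 29776 = -29780)
A - Z = 129 - 1*(-29780) = 129 + 29780 = 29909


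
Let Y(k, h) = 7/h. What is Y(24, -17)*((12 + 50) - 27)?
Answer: -245/17 ≈ -14.412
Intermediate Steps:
Y(24, -17)*((12 + 50) - 27) = (7/(-17))*((12 + 50) - 27) = (7*(-1/17))*(62 - 27) = -7/17*35 = -245/17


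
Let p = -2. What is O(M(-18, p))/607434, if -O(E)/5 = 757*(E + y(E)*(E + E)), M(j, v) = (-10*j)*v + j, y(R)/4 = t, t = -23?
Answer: -43637265/101239 ≈ -431.03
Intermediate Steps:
y(R) = -92 (y(R) = 4*(-23) = -92)
M(j, v) = j - 10*j*v (M(j, v) = -10*j*v + j = j - 10*j*v)
O(E) = 692655*E (O(E) = -3785*(E - 92*(E + E)) = -3785*(E - 184*E) = -3785*(-183*E) = -(-692655)*E = 692655*E)
O(M(-18, p))/607434 = (692655*(-18*(1 - 10*(-2))))/607434 = (692655*(-18*(1 + 20)))*(1/607434) = (692655*(-18*21))*(1/607434) = (692655*(-378))*(1/607434) = -261823590*1/607434 = -43637265/101239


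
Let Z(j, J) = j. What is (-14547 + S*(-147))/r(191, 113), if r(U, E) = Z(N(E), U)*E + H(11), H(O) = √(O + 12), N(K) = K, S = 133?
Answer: -217698681/81523669 + 17049*√23/81523669 ≈ -2.6694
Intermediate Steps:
H(O) = √(12 + O)
r(U, E) = √23 + E² (r(U, E) = E*E + √(12 + 11) = E² + √23 = √23 + E²)
(-14547 + S*(-147))/r(191, 113) = (-14547 + 133*(-147))/(√23 + 113²) = (-14547 - 19551)/(√23 + 12769) = -34098/(12769 + √23)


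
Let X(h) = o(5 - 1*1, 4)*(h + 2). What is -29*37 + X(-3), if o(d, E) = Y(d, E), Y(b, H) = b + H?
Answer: -1081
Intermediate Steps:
Y(b, H) = H + b
o(d, E) = E + d
X(h) = 16 + 8*h (X(h) = (4 + (5 - 1*1))*(h + 2) = (4 + (5 - 1))*(2 + h) = (4 + 4)*(2 + h) = 8*(2 + h) = 16 + 8*h)
-29*37 + X(-3) = -29*37 + (16 + 8*(-3)) = -1073 + (16 - 24) = -1073 - 8 = -1081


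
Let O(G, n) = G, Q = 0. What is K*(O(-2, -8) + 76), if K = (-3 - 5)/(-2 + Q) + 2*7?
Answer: 1332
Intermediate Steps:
K = 18 (K = (-3 - 5)/(-2 + 0) + 2*7 = -8/(-2) + 14 = -8*(-½) + 14 = 4 + 14 = 18)
K*(O(-2, -8) + 76) = 18*(-2 + 76) = 18*74 = 1332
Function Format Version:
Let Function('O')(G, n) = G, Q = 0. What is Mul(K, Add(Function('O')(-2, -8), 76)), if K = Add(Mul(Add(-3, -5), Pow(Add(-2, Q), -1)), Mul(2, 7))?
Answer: 1332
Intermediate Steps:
K = 18 (K = Add(Mul(Add(-3, -5), Pow(Add(-2, 0), -1)), Mul(2, 7)) = Add(Mul(-8, Pow(-2, -1)), 14) = Add(Mul(-8, Rational(-1, 2)), 14) = Add(4, 14) = 18)
Mul(K, Add(Function('O')(-2, -8), 76)) = Mul(18, Add(-2, 76)) = Mul(18, 74) = 1332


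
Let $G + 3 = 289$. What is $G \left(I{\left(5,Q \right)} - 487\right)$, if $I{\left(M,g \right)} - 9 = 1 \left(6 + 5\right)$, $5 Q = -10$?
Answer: $-133562$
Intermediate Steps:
$G = 286$ ($G = -3 + 289 = 286$)
$Q = -2$ ($Q = \frac{1}{5} \left(-10\right) = -2$)
$I{\left(M,g \right)} = 20$ ($I{\left(M,g \right)} = 9 + 1 \left(6 + 5\right) = 9 + 1 \cdot 11 = 9 + 11 = 20$)
$G \left(I{\left(5,Q \right)} - 487\right) = 286 \left(20 - 487\right) = 286 \left(-467\right) = -133562$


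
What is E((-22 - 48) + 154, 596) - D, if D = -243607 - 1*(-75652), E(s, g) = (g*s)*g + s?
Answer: 30006183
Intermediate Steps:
E(s, g) = s + s*g² (E(s, g) = s*g² + s = s + s*g²)
D = -167955 (D = -243607 + 75652 = -167955)
E((-22 - 48) + 154, 596) - D = ((-22 - 48) + 154)*(1 + 596²) - 1*(-167955) = (-70 + 154)*(1 + 355216) + 167955 = 84*355217 + 167955 = 29838228 + 167955 = 30006183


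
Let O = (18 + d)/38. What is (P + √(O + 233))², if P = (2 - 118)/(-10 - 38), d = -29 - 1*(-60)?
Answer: 656995/2736 + 29*√338314/228 ≈ 314.11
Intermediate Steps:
d = 31 (d = -29 + 60 = 31)
P = 29/12 (P = -116/(-48) = -116*(-1/48) = 29/12 ≈ 2.4167)
O = 49/38 (O = (18 + 31)/38 = 49*(1/38) = 49/38 ≈ 1.2895)
(P + √(O + 233))² = (29/12 + √(49/38 + 233))² = (29/12 + √(8903/38))² = (29/12 + √338314/38)²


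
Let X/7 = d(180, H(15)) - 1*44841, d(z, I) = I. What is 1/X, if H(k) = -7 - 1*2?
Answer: -1/313950 ≈ -3.1852e-6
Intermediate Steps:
H(k) = -9 (H(k) = -7 - 2 = -9)
X = -313950 (X = 7*(-9 - 1*44841) = 7*(-9 - 44841) = 7*(-44850) = -313950)
1/X = 1/(-313950) = -1/313950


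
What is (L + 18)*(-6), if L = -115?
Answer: 582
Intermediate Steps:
(L + 18)*(-6) = (-115 + 18)*(-6) = -97*(-6) = 582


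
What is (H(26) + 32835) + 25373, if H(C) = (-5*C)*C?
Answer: 54828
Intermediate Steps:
H(C) = -5*C²
(H(26) + 32835) + 25373 = (-5*26² + 32835) + 25373 = (-5*676 + 32835) + 25373 = (-3380 + 32835) + 25373 = 29455 + 25373 = 54828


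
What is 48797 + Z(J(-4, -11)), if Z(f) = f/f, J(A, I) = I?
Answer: 48798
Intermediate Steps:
Z(f) = 1
48797 + Z(J(-4, -11)) = 48797 + 1 = 48798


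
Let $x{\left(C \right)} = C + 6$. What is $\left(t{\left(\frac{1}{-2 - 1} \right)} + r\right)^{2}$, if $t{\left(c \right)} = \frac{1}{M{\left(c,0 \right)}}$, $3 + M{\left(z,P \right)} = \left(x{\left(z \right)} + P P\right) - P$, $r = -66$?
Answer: $\frac{275625}{64} \approx 4306.6$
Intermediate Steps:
$x{\left(C \right)} = 6 + C$
$M{\left(z,P \right)} = 3 + z + P^{2} - P$ ($M{\left(z,P \right)} = -3 - \left(-6 + P - z - P P\right) = -3 - \left(-6 + P - z - P^{2}\right) = -3 + \left(6 + z + P^{2} - P\right) = 3 + z + P^{2} - P$)
$t{\left(c \right)} = \frac{1}{3 + c}$ ($t{\left(c \right)} = \frac{1}{3 + c + 0^{2} - 0} = \frac{1}{3 + c + 0 + 0} = \frac{1}{3 + c}$)
$\left(t{\left(\frac{1}{-2 - 1} \right)} + r\right)^{2} = \left(\frac{1}{3 + \frac{1}{-2 - 1}} - 66\right)^{2} = \left(\frac{1}{3 + \frac{1}{-3}} - 66\right)^{2} = \left(\frac{1}{3 - \frac{1}{3}} - 66\right)^{2} = \left(\frac{1}{\frac{8}{3}} - 66\right)^{2} = \left(\frac{3}{8} - 66\right)^{2} = \left(- \frac{525}{8}\right)^{2} = \frac{275625}{64}$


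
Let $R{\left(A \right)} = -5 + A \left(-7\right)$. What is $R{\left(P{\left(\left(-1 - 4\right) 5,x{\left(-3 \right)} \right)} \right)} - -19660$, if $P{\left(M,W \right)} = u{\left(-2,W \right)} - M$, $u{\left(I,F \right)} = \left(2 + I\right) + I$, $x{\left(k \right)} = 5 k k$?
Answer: $19494$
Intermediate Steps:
$x{\left(k \right)} = 5 k^{2}$
$u{\left(I,F \right)} = 2 + 2 I$
$P{\left(M,W \right)} = -2 - M$ ($P{\left(M,W \right)} = \left(2 + 2 \left(-2\right)\right) - M = \left(2 - 4\right) - M = -2 - M$)
$R{\left(A \right)} = -5 - 7 A$
$R{\left(P{\left(\left(-1 - 4\right) 5,x{\left(-3 \right)} \right)} \right)} - -19660 = \left(-5 - 7 \left(-2 - \left(-1 - 4\right) 5\right)\right) - -19660 = \left(-5 - 7 \left(-2 - \left(-5\right) 5\right)\right) + 19660 = \left(-5 - 7 \left(-2 - -25\right)\right) + 19660 = \left(-5 - 7 \left(-2 + 25\right)\right) + 19660 = \left(-5 - 161\right) + 19660 = -166 + 19660 = 19494$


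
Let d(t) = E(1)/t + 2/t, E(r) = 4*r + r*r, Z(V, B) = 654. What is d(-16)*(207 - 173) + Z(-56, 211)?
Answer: 5113/8 ≈ 639.13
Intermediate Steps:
E(r) = r**2 + 4*r (E(r) = 4*r + r**2 = r**2 + 4*r)
d(t) = 7/t (d(t) = (1*(4 + 1))/t + 2/t = (1*5)/t + 2/t = 5/t + 2/t = 7/t)
d(-16)*(207 - 173) + Z(-56, 211) = (7/(-16))*(207 - 173) + 654 = (7*(-1/16))*34 + 654 = -7/16*34 + 654 = -119/8 + 654 = 5113/8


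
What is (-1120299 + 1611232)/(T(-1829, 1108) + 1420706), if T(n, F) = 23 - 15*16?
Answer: 490933/1420489 ≈ 0.34561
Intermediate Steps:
T(n, F) = -217 (T(n, F) = 23 - 240 = -217)
(-1120299 + 1611232)/(T(-1829, 1108) + 1420706) = (-1120299 + 1611232)/(-217 + 1420706) = 490933/1420489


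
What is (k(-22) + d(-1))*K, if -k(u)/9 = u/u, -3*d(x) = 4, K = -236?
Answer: 7316/3 ≈ 2438.7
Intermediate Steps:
d(x) = -4/3 (d(x) = -⅓*4 = -4/3)
k(u) = -9 (k(u) = -9*u/u = -9*1 = -9)
(k(-22) + d(-1))*K = (-9 - 4/3)*(-236) = -31/3*(-236) = 7316/3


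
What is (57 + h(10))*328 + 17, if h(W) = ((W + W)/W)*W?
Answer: 25273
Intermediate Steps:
h(W) = 2*W (h(W) = ((2*W)/W)*W = 2*W)
(57 + h(10))*328 + 17 = (57 + 2*10)*328 + 17 = (57 + 20)*328 + 17 = 77*328 + 17 = 25256 + 17 = 25273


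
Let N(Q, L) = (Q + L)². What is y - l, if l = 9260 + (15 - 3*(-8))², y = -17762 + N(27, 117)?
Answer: -7807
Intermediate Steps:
N(Q, L) = (L + Q)²
y = 2974 (y = -17762 + (117 + 27)² = -17762 + 144² = -17762 + 20736 = 2974)
l = 10781 (l = 9260 + (15 + 24)² = 9260 + 39² = 9260 + 1521 = 10781)
y - l = 2974 - 1*10781 = 2974 - 10781 = -7807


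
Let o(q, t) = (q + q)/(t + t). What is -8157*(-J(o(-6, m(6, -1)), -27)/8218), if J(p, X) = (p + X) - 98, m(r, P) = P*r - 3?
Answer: -1014187/8218 ≈ -123.41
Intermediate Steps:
m(r, P) = -3 + P*r
o(q, t) = q/t (o(q, t) = (2*q)/((2*t)) = (2*q)*(1/(2*t)) = q/t)
J(p, X) = -98 + X + p (J(p, X) = (X + p) - 98 = -98 + X + p)
-8157*(-J(o(-6, m(6, -1)), -27)/8218) = -(1019625/8218 + 24471/(4109*(-3 - 1*6))) = -(1019625/8218 + 24471/(4109*(-3 - 6))) = -8157/((-8218/(-98 - 27 - 6/(-9)))) = -8157/((-8218/(-98 - 27 - 6*(-1/9)))) = -8157/((-8218/(-98 - 27 + 2/3))) = -8157/((-8218/(-373/3))) = -8157/((-8218*(-3/373))) = -8157/24654/373 = -8157*373/24654 = -1014187/8218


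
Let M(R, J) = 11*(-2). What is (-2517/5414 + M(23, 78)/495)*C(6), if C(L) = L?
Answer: -124093/40605 ≈ -3.0561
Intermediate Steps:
M(R, J) = -22
(-2517/5414 + M(23, 78)/495)*C(6) = (-2517/5414 - 22/495)*6 = (-2517*1/5414 - 22*1/495)*6 = (-2517/5414 - 2/45)*6 = -124093/243630*6 = -124093/40605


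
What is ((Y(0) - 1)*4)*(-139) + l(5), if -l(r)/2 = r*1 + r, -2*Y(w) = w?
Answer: 536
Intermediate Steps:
Y(w) = -w/2
l(r) = -4*r (l(r) = -2*(r*1 + r) = -2*(r + r) = -4*r)
((Y(0) - 1)*4)*(-139) + l(5) = ((-1/2*0 - 1)*4)*(-139) - 4*5 = ((0 - 1)*4)*(-139) - 20 = -1*4*(-139) - 20 = -4*(-139) - 20 = 556 - 20 = 536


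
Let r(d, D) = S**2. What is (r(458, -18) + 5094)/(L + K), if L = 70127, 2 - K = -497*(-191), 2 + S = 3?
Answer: -5095/24798 ≈ -0.20546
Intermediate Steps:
S = 1 (S = -2 + 3 = 1)
K = -94925 (K = 2 - (-497)*(-191) = 2 - 1*94927 = 2 - 94927 = -94925)
r(d, D) = 1 (r(d, D) = 1**2 = 1)
(r(458, -18) + 5094)/(L + K) = (1 + 5094)/(70127 - 94925) = 5095/(-24798) = 5095*(-1/24798) = -5095/24798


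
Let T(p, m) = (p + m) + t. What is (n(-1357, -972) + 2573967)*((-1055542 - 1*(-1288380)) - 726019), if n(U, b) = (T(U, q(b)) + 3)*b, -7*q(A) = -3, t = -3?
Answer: -13438137199461/7 ≈ -1.9197e+12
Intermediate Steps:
q(A) = 3/7 (q(A) = -⅐*(-3) = 3/7)
T(p, m) = -3 + m + p (T(p, m) = (p + m) - 3 = (m + p) - 3 = -3 + m + p)
n(U, b) = b*(3/7 + U) (n(U, b) = ((-3 + 3/7 + U) + 3)*b = ((-18/7 + U) + 3)*b = (3/7 + U)*b = b*(3/7 + U))
(n(-1357, -972) + 2573967)*((-1055542 - 1*(-1288380)) - 726019) = ((⅐)*(-972)*(3 + 7*(-1357)) + 2573967)*((-1055542 - 1*(-1288380)) - 726019) = ((⅐)*(-972)*(3 - 9499) + 2573967)*((-1055542 + 1288380) - 726019) = ((⅐)*(-972)*(-9496) + 2573967)*(232838 - 726019) = (9230112/7 + 2573967)*(-493181) = (27247881/7)*(-493181) = -13438137199461/7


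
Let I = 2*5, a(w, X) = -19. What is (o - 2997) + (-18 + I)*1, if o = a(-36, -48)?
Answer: -3024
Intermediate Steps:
I = 10
o = -19
(o - 2997) + (-18 + I)*1 = (-19 - 2997) + (-18 + 10)*1 = -3016 - 8*1 = -3016 - 8 = -3024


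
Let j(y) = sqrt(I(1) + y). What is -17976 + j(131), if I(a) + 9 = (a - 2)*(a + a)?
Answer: -17976 + 2*sqrt(30) ≈ -17965.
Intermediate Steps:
I(a) = -9 + 2*a*(-2 + a) (I(a) = -9 + (a - 2)*(a + a) = -9 + (-2 + a)*(2*a) = -9 + 2*a*(-2 + a))
j(y) = sqrt(-11 + y) (j(y) = sqrt((-9 - 4*1 + 2*1**2) + y) = sqrt((-9 - 4 + 2*1) + y) = sqrt((-9 - 4 + 2) + y) = sqrt(-11 + y))
-17976 + j(131) = -17976 + sqrt(-11 + 131) = -17976 + sqrt(120) = -17976 + 2*sqrt(30)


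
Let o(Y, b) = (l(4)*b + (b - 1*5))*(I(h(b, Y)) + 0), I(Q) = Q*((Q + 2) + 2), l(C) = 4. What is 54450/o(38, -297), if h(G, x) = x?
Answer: -1815/79268 ≈ -0.022897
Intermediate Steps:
I(Q) = Q*(4 + Q) (I(Q) = Q*((2 + Q) + 2) = Q*(4 + Q))
o(Y, b) = Y*(-5 + 5*b)*(4 + Y) (o(Y, b) = (4*b + (b - 1*5))*(Y*(4 + Y) + 0) = (4*b + (b - 5))*(Y*(4 + Y)) = (4*b + (-5 + b))*(Y*(4 + Y)) = (-5 + 5*b)*(Y*(4 + Y)) = Y*(-5 + 5*b)*(4 + Y))
54450/o(38, -297) = 54450/((5*38*(-1 - 297)*(4 + 38))) = 54450/((5*38*(-298)*42)) = 54450/(-2378040) = 54450*(-1/2378040) = -1815/79268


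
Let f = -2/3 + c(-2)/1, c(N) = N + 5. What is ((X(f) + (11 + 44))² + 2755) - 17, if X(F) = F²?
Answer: 517714/81 ≈ 6391.5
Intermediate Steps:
c(N) = 5 + N
f = 7/3 (f = -2/3 + (5 - 2)/1 = -2*⅓ + 3*1 = -⅔ + 3 = 7/3 ≈ 2.3333)
((X(f) + (11 + 44))² + 2755) - 17 = (((7/3)² + (11 + 44))² + 2755) - 17 = ((49/9 + 55)² + 2755) - 17 = ((544/9)² + 2755) - 17 = (295936/81 + 2755) - 17 = 519091/81 - 17 = 517714/81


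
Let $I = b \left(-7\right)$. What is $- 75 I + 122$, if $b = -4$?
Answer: $-1978$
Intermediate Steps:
$I = 28$ ($I = \left(-4\right) \left(-7\right) = 28$)
$- 75 I + 122 = \left(-75\right) 28 + 122 = -2100 + 122 = -1978$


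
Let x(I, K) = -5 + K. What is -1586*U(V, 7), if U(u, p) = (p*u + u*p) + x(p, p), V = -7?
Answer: 152256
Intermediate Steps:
U(u, p) = -5 + p + 2*p*u (U(u, p) = (p*u + u*p) + (-5 + p) = (p*u + p*u) + (-5 + p) = 2*p*u + (-5 + p) = -5 + p + 2*p*u)
-1586*U(V, 7) = -1586*(-5 + 7 + 2*7*(-7)) = -1586*(-5 + 7 - 98) = -1586*(-96) = 152256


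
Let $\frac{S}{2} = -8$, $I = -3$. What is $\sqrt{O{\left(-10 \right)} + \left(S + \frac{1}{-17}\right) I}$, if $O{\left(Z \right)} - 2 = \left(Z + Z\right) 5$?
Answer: $\frac{11 i \sqrt{119}}{17} \approx 7.0586 i$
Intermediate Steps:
$S = -16$ ($S = 2 \left(-8\right) = -16$)
$O{\left(Z \right)} = 2 + 10 Z$ ($O{\left(Z \right)} = 2 + \left(Z + Z\right) 5 = 2 + 2 Z 5 = 2 + 10 Z$)
$\sqrt{O{\left(-10 \right)} + \left(S + \frac{1}{-17}\right) I} = \sqrt{\left(2 + 10 \left(-10\right)\right) + \left(-16 + \frac{1}{-17}\right) \left(-3\right)} = \sqrt{\left(2 - 100\right) + \left(-16 - \frac{1}{17}\right) \left(-3\right)} = \sqrt{-98 - - \frac{819}{17}} = \sqrt{-98 + \frac{819}{17}} = \sqrt{- \frac{847}{17}} = \frac{11 i \sqrt{119}}{17}$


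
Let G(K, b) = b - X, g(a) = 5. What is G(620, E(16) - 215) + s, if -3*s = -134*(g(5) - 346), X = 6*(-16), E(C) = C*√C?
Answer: -45859/3 ≈ -15286.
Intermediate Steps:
E(C) = C^(3/2)
X = -96
G(K, b) = 96 + b (G(K, b) = b - 1*(-96) = b + 96 = 96 + b)
s = -45694/3 (s = -(-134)*(5 - 346)/3 = -(-134)*(-341)/3 = -⅓*45694 = -45694/3 ≈ -15231.)
G(620, E(16) - 215) + s = (96 + (16^(3/2) - 215)) - 45694/3 = (96 + (64 - 215)) - 45694/3 = (96 - 151) - 45694/3 = -55 - 45694/3 = -45859/3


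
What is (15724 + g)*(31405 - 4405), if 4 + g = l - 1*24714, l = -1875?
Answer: -293463000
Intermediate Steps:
g = -26593 (g = -4 + (-1875 - 1*24714) = -4 + (-1875 - 24714) = -4 - 26589 = -26593)
(15724 + g)*(31405 - 4405) = (15724 - 26593)*(31405 - 4405) = -10869*27000 = -293463000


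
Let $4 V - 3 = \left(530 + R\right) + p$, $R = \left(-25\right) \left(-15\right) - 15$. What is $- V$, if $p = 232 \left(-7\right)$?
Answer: $\frac{731}{4} \approx 182.75$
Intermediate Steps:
$R = 360$ ($R = 375 - 15 = 360$)
$p = -1624$
$V = - \frac{731}{4}$ ($V = \frac{3}{4} + \frac{\left(530 + 360\right) - 1624}{4} = \frac{3}{4} + \frac{890 - 1624}{4} = \frac{3}{4} + \frac{1}{4} \left(-734\right) = \frac{3}{4} - \frac{367}{2} = - \frac{731}{4} \approx -182.75$)
$- V = \left(-1\right) \left(- \frac{731}{4}\right) = \frac{731}{4}$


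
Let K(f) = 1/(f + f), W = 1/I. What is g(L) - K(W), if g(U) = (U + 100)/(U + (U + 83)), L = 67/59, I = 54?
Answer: -1110/43 ≈ -25.814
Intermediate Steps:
W = 1/54 ≈ 0.018519
L = 67/59 (L = 67*(1/59) = 67/59 ≈ 1.1356)
K(f) = 1/(2*f)
g(U) = (100 + U)/(83 + 2*U) (g(U) = (100 + U)/(U + (83 + U)) = (100 + U)/(83 + 2*U))
g(L) - K(W) = (100 + 67/59)/(83 + 2*(67/59)) - 1/(2*1/54) = (5967/59)/(83 + 134/59) - 54/2 = (5967/59)/(5031/59) - 1*27 = (59/5031)*(5967/59) - 27 = 51/43 - 27 = -1110/43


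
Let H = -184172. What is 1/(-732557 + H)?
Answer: -1/916729 ≈ -1.0908e-6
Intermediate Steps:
1/(-732557 + H) = 1/(-732557 - 184172) = 1/(-916729) = -1/916729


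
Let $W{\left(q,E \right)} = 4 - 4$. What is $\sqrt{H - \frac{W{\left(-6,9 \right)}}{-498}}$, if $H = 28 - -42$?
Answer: $\sqrt{70} \approx 8.3666$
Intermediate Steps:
$W{\left(q,E \right)} = 0$ ($W{\left(q,E \right)} = 4 - 4 = 0$)
$H = 70$ ($H = 28 + 42 = 70$)
$\sqrt{H - \frac{W{\left(-6,9 \right)}}{-498}} = \sqrt{70 - \frac{0}{-498}} = \sqrt{70 - 0 \left(- \frac{1}{498}\right)} = \sqrt{70 - 0} = \sqrt{70 + 0} = \sqrt{70}$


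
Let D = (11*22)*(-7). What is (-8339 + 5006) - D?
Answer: -1639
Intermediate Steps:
D = -1694 (D = 242*(-7) = -1694)
(-8339 + 5006) - D = (-8339 + 5006) - 1*(-1694) = -3333 + 1694 = -1639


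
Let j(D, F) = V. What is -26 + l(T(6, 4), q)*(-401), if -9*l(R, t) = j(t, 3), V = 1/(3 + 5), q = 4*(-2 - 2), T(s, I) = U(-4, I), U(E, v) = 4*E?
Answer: -1471/72 ≈ -20.431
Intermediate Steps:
T(s, I) = -16 (T(s, I) = 4*(-4) = -16)
q = -16 (q = 4*(-4) = -16)
V = ⅛ (V = 1/8 = ⅛ ≈ 0.12500)
j(D, F) = ⅛
l(R, t) = -1/72 (l(R, t) = -⅑*⅛ = -1/72)
-26 + l(T(6, 4), q)*(-401) = -26 - 1/72*(-401) = -26 + 401/72 = -1471/72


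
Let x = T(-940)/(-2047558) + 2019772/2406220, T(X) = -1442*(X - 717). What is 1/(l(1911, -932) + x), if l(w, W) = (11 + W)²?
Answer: 615859376345/522396971524344907 ≈ 1.1789e-6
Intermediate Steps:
T(X) = 1033914 - 1442*X (T(X) = -1442*(-717 + X) = 1033914 - 1442*X)
x = -201725914238/615859376345 (x = (1033914 - 1442*(-940))/(-2047558) + 2019772/2406220 = (1033914 + 1355480)*(-1/2047558) + 2019772*(1/2406220) = 2389394*(-1/2047558) + 504943/601555 = -1194697/1023779 + 504943/601555 = -201725914238/615859376345 ≈ -0.32755)
1/(l(1911, -932) + x) = 1/((11 - 932)² - 201725914238/615859376345) = 1/((-921)² - 201725914238/615859376345) = 1/(848241 - 201725914238/615859376345) = 1/(522396971524344907/615859376345) = 615859376345/522396971524344907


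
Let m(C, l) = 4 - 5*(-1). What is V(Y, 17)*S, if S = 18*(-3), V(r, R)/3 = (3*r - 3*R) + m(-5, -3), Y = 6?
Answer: 3888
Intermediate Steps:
m(C, l) = 9 (m(C, l) = 4 + 5 = 9)
V(r, R) = 27 - 9*R + 9*r (V(r, R) = 3*((3*r - 3*R) + 9) = 3*((-3*R + 3*r) + 9) = 3*(9 - 3*R + 3*r) = 27 - 9*R + 9*r)
S = -54
V(Y, 17)*S = (27 - 9*17 + 9*6)*(-54) = (27 - 153 + 54)*(-54) = -72*(-54) = 3888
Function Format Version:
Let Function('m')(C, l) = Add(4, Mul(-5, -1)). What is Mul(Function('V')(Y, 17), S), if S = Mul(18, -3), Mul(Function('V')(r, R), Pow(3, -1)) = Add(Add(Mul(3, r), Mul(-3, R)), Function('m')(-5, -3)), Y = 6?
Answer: 3888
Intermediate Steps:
Function('m')(C, l) = 9 (Function('m')(C, l) = Add(4, 5) = 9)
Function('V')(r, R) = Add(27, Mul(-9, R), Mul(9, r)) (Function('V')(r, R) = Mul(3, Add(Add(Mul(3, r), Mul(-3, R)), 9)) = Mul(3, Add(Add(Mul(-3, R), Mul(3, r)), 9)) = Mul(3, Add(9, Mul(-3, R), Mul(3, r))) = Add(27, Mul(-9, R), Mul(9, r)))
S = -54
Mul(Function('V')(Y, 17), S) = Mul(Add(27, Mul(-9, 17), Mul(9, 6)), -54) = Mul(Add(27, -153, 54), -54) = Mul(-72, -54) = 3888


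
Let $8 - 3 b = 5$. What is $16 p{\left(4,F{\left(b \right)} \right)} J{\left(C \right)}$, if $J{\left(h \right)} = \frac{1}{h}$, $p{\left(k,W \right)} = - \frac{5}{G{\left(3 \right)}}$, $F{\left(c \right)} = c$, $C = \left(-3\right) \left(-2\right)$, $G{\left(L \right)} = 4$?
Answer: $- \frac{10}{3} \approx -3.3333$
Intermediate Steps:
$b = 1$ ($b = \frac{8}{3} - \frac{5}{3} = 1$)
$C = 6$
$p{\left(k,W \right)} = - \frac{5}{4}$
$16 p{\left(4,F{\left(b \right)} \right)} J{\left(C \right)} = \frac{16 \left(- \frac{5}{4}\right)}{6} = \left(-20\right) \frac{1}{6} = - \frac{10}{3}$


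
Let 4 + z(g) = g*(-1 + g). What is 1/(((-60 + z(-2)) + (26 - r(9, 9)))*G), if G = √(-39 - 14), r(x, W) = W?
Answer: I*√53/2173 ≈ 0.0033503*I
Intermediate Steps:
z(g) = -4 + g*(-1 + g)
G = I*√53 (G = √(-53) = I*√53 ≈ 7.2801*I)
1/(((-60 + z(-2)) + (26 - r(9, 9)))*G) = 1/(((-60 + (-4 + (-2)² - 1*(-2))) + (26 - 1*9))*(I*√53)) = 1/(((-60 + (-4 + 4 + 2)) + (26 - 9))*(I*√53)) = 1/(((-60 + 2) + 17)*(I*√53)) = 1/((-58 + 17)*(I*√53)) = 1/(-41*I*√53) = I*√53/2173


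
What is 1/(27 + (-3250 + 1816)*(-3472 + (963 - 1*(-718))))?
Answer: 1/2568321 ≈ 3.8936e-7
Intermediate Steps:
1/(27 + (-3250 + 1816)*(-3472 + (963 - 1*(-718)))) = 1/(27 - 1434*(-3472 + (963 + 718))) = 1/(27 - 1434*(-3472 + 1681)) = 1/(27 - 1434*(-1791)) = 1/(27 + 2568294) = 1/2568321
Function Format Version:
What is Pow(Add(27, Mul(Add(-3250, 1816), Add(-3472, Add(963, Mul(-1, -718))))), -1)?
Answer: Rational(1, 2568321) ≈ 3.8936e-7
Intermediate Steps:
Pow(Add(27, Mul(Add(-3250, 1816), Add(-3472, Add(963, Mul(-1, -718))))), -1) = Pow(Add(27, Mul(-1434, Add(-3472, Add(963, 718)))), -1) = Pow(Add(27, Mul(-1434, Add(-3472, 1681))), -1) = Pow(Add(27, Mul(-1434, -1791)), -1) = Pow(Add(27, 2568294), -1) = Pow(2568321, -1) = Rational(1, 2568321)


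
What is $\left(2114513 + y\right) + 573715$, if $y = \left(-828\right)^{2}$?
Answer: $3373812$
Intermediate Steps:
$y = 685584$
$\left(2114513 + y\right) + 573715 = \left(2114513 + 685584\right) + 573715 = 2800097 + 573715 = 3373812$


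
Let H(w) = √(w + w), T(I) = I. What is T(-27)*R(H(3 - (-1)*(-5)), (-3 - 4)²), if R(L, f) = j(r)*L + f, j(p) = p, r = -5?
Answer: -1323 + 270*I ≈ -1323.0 + 270.0*I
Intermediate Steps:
H(w) = √2*√w (H(w) = √(2*w) = √2*√w)
R(L, f) = f - 5*L (R(L, f) = -5*L + f = f - 5*L)
T(-27)*R(H(3 - (-1)*(-5)), (-3 - 4)²) = -27*((-3 - 4)² - 5*√2*√(3 - (-1)*(-5))) = -27*((-7)² - 5*√2*√(3 - 1*5)) = -27*(49 - 5*√2*√(3 - 5)) = -27*(49 - 5*√2*√(-2)) = -27*(49 - 5*√2*I*√2) = -27*(49 - 10*I) = -1323 + 270*I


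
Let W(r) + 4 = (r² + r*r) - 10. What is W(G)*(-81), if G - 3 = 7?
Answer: -15066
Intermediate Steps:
G = 10 (G = 3 + 7 = 10)
W(r) = -14 + 2*r² (W(r) = -4 + ((r² + r*r) - 10) = -4 + ((r² + r²) - 10) = -4 + (2*r² - 10) = -4 + (-10 + 2*r²) = -14 + 2*r²)
W(G)*(-81) = (-14 + 2*10²)*(-81) = (-14 + 2*100)*(-81) = (-14 + 200)*(-81) = 186*(-81) = -15066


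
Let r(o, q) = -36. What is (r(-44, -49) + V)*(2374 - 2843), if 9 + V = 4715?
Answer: -2190230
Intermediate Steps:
V = 4706 (V = -9 + 4715 = 4706)
(r(-44, -49) + V)*(2374 - 2843) = (-36 + 4706)*(2374 - 2843) = 4670*(-469) = -2190230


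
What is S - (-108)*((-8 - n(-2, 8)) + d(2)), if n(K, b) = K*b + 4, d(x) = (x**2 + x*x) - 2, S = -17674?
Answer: -16594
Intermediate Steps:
d(x) = -2 + 2*x**2 (d(x) = (x**2 + x**2) - 2 = 2*x**2 - 2 = -2 + 2*x**2)
n(K, b) = 4 + K*b
S - (-108)*((-8 - n(-2, 8)) + d(2)) = -17674 - (-108)*((-8 - (4 - 2*8)) + (-2 + 2*2**2)) = -17674 - (-108)*((-8 - (4 - 16)) + (-2 + 2*4)) = -17674 - (-108)*((-8 - 1*(-12)) + (-2 + 8)) = -17674 - (-108)*((-8 + 12) + 6) = -17674 - (-108)*(4 + 6) = -17674 - (-108)*10 = -17674 - 1*(-1080) = -17674 + 1080 = -16594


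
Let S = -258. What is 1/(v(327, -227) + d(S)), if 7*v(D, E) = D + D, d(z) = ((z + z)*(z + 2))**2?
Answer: 7/122145473166 ≈ 5.7309e-11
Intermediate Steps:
d(z) = 4*z**2*(2 + z)**2 (d(z) = ((2*z)*(2 + z))**2 = (2*z*(2 + z))**2 = 4*z**2*(2 + z)**2)
v(D, E) = 2*D/7 (v(D, E) = (D + D)/7 = (2*D)/7 = 2*D/7)
1/(v(327, -227) + d(S)) = 1/((2/7)*327 + 4*(-258)**2*(2 - 258)**2) = 1/(654/7 + 4*66564*(-256)**2) = 1/(654/7 + 4*66564*65536) = 1/(654/7 + 17449353216) = 1/(122145473166/7) = 7/122145473166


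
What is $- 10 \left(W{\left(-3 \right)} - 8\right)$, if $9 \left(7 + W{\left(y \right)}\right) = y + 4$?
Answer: $\frac{1340}{9} \approx 148.89$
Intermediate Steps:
$W{\left(y \right)} = - \frac{59}{9} + \frac{y}{9}$ ($W{\left(y \right)} = -7 + \frac{y + 4}{9} = -7 + \frac{4 + y}{9} = -7 + \left(\frac{4}{9} + \frac{y}{9}\right) = - \frac{59}{9} + \frac{y}{9}$)
$- 10 \left(W{\left(-3 \right)} - 8\right) = - 10 \left(\left(- \frac{59}{9} + \frac{1}{9} \left(-3\right)\right) - 8\right) = - 10 \left(\left(- \frac{59}{9} - \frac{1}{3}\right) - 8\right) = - 10 \left(- \frac{62}{9} - 8\right) = \left(-10\right) \left(- \frac{134}{9}\right) = \frac{1340}{9}$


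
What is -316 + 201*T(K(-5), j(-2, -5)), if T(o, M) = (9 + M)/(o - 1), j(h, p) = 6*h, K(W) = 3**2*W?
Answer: -13933/46 ≈ -302.89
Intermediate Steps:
K(W) = 9*W
T(o, M) = (9 + M)/(-1 + o)
-316 + 201*T(K(-5), j(-2, -5)) = -316 + 201*((9 + 6*(-2))/(-1 + 9*(-5))) = -316 + 201*((9 - 12)/(-1 - 45)) = -316 + 201*(-3/(-46)) = -316 + 201*(-1/46*(-3)) = -316 + 201*(3/46) = -316 + 603/46 = -13933/46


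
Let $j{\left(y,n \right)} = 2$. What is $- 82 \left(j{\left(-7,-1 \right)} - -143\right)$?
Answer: $-11890$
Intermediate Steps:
$- 82 \left(j{\left(-7,-1 \right)} - -143\right) = - 82 \left(2 - -143\right) = - 82 \left(2 + 143\right) = \left(-82\right) 145 = -11890$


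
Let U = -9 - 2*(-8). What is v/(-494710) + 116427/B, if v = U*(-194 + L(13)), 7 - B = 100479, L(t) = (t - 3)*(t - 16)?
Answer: -28720030537/24852251560 ≈ -1.1556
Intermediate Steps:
L(t) = (-16 + t)*(-3 + t) (L(t) = (-3 + t)*(-16 + t) = (-16 + t)*(-3 + t))
U = 7 (U = -9 + 16 = 7)
B = -100472 (B = 7 - 1*100479 = 7 - 100479 = -100472)
v = -1568 (v = 7*(-194 + (48 + 13² - 19*13)) = 7*(-194 + (48 + 169 - 247)) = 7*(-194 - 30) = 7*(-224) = -1568)
v/(-494710) + 116427/B = -1568/(-494710) + 116427/(-100472) = -1568*(-1/494710) + 116427*(-1/100472) = 784/247355 - 116427/100472 = -28720030537/24852251560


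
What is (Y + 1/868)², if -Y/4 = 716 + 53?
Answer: 7128723781089/753424 ≈ 9.4618e+6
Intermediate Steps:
Y = -3076 (Y = -4*(716 + 53) = -4*769 = -3076)
(Y + 1/868)² = (-3076 + 1/868)² = (-2669967/868)² = 7128723781089/753424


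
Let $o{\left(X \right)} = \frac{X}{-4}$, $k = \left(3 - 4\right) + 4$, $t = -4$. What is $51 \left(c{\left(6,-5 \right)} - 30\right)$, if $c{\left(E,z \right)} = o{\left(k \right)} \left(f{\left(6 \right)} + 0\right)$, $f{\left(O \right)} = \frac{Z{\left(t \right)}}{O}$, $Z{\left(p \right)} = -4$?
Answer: $- \frac{3009}{2} \approx -1504.5$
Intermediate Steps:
$f{\left(O \right)} = - \frac{4}{O}$
$k = 3$ ($k = -1 + 4 = 3$)
$o{\left(X \right)} = - \frac{X}{4}$ ($o{\left(X \right)} = X \left(- \frac{1}{4}\right) = - \frac{X}{4}$)
$c{\left(E,z \right)} = \frac{1}{2}$ ($c{\left(E,z \right)} = \left(- \frac{1}{4}\right) 3 \left(- \frac{4}{6} + 0\right) = - \frac{3 \left(\left(-4\right) \frac{1}{6} + 0\right)}{4} = - \frac{3 \left(- \frac{2}{3} + 0\right)}{4} = \left(- \frac{3}{4}\right) \left(- \frac{2}{3}\right) = \frac{1}{2}$)
$51 \left(c{\left(6,-5 \right)} - 30\right) = 51 \left(\frac{1}{2} - 30\right) = 51 \left(- \frac{59}{2}\right) = - \frac{3009}{2}$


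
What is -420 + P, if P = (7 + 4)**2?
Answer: -299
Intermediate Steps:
P = 121 (P = 11**2 = 121)
-420 + P = -420 + 121 = -299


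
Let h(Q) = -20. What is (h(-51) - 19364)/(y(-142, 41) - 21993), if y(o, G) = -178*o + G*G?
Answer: -4846/1241 ≈ -3.9049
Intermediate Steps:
y(o, G) = G² - 178*o (y(o, G) = -178*o + G² = G² - 178*o)
(h(-51) - 19364)/(y(-142, 41) - 21993) = (-20 - 19364)/((41² - 178*(-142)) - 21993) = -19384/((1681 + 25276) - 21993) = -19384/(26957 - 21993) = -19384/4964 = -19384*1/4964 = -4846/1241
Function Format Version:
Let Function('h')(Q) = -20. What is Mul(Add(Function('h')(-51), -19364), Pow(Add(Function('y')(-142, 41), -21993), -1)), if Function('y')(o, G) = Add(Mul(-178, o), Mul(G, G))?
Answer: Rational(-4846, 1241) ≈ -3.9049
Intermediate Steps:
Function('y')(o, G) = Add(Pow(G, 2), Mul(-178, o)) (Function('y')(o, G) = Add(Mul(-178, o), Pow(G, 2)) = Add(Pow(G, 2), Mul(-178, o)))
Mul(Add(Function('h')(-51), -19364), Pow(Add(Function('y')(-142, 41), -21993), -1)) = Mul(Add(-20, -19364), Pow(Add(Add(Pow(41, 2), Mul(-178, -142)), -21993), -1)) = Mul(-19384, Pow(Add(Add(1681, 25276), -21993), -1)) = Mul(-19384, Pow(Add(26957, -21993), -1)) = Mul(-19384, Pow(4964, -1)) = Mul(-19384, Rational(1, 4964)) = Rational(-4846, 1241)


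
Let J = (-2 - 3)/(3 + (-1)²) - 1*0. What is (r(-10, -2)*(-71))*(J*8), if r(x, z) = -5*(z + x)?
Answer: 42600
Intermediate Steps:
r(x, z) = -5*x - 5*z (r(x, z) = -5*(x + z) = -5*x - 5*z)
J = -5/4 (J = -5/(3 + 1) + 0 = -5/4 + 0 = -5/4 ≈ -1.2500)
(r(-10, -2)*(-71))*(J*8) = ((-5*(-10) - 5*(-2))*(-71))*(-5/4*8) = ((50 + 10)*(-71))*(-10) = (60*(-71))*(-10) = -4260*(-10) = 42600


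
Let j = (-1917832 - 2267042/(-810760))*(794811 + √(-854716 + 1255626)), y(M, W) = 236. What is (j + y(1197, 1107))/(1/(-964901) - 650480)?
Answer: 596236929042369553566649/254436271549747780 + 44127170531527867*√400910/14966839502926340 ≈ 2.3452e+6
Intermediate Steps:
j = -617925496123106229/405380 - 777449602639*√400910/405380 (j = (-1917832 - 2267042*(-1/810760))*(794811 + √400910) = (-1917832 + 1133521/405380)*(794811 + √400910) = -777449602639*(794811 + √400910)/405380 = -617925496123106229/405380 - 777449602639*√400910/405380 ≈ -1.5255e+12)
(j + y(1197, 1107))/(1/(-964901) - 650480) = ((-617925496123106229/405380 - 777449602639*√400910/405380) + 236)/(1/(-964901) - 650480) = (-617925496027436549/405380 - 777449602639*√400910/405380)/(-1/964901 - 650480) = (-617925496027436549/405380 - 777449602639*√400910/405380)/(-627648802481/964901) = (-617925496027436549/405380 - 777449602639*√400910/405380)*(-964901/627648802481) = 596236929042369553566649/254436271549747780 + 44127170531527867*√400910/14966839502926340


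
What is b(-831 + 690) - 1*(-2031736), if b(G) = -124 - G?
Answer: 2031753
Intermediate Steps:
b(-831 + 690) - 1*(-2031736) = (-124 - (-831 + 690)) - 1*(-2031736) = (-124 - 1*(-141)) + 2031736 = (-124 + 141) + 2031736 = 17 + 2031736 = 2031753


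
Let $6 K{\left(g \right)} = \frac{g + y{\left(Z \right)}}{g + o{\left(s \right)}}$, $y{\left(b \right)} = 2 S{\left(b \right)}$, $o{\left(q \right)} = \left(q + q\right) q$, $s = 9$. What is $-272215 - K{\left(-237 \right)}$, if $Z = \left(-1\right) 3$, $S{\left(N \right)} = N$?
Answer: $- \frac{13610777}{50} \approx -2.7222 \cdot 10^{5}$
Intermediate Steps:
$o{\left(q \right)} = 2 q^{2}$ ($o{\left(q \right)} = 2 q q = 2 q^{2}$)
$Z = -3$
$y{\left(b \right)} = 2 b$
$K{\left(g \right)} = \frac{-6 + g}{6 \left(162 + g\right)}$ ($K{\left(g \right)} = \frac{\left(g + 2 \left(-3\right)\right) \frac{1}{g + 2 \cdot 9^{2}}}{6} = \frac{\left(g - 6\right) \frac{1}{g + 2 \cdot 81}}{6} = \frac{\left(-6 + g\right) \frac{1}{g + 162}}{6} = \frac{\left(-6 + g\right) \frac{1}{162 + g}}{6} = \frac{\frac{1}{162 + g} \left(-6 + g\right)}{6} = \frac{-6 + g}{6 \left(162 + g\right)}$)
$-272215 - K{\left(-237 \right)} = -272215 - \frac{-6 - 237}{6 \left(162 - 237\right)} = -272215 - \frac{1}{6} \frac{1}{-75} \left(-243\right) = -272215 - \frac{1}{6} \left(- \frac{1}{75}\right) \left(-243\right) = -272215 - \frac{27}{50} = - \frac{13610777}{50}$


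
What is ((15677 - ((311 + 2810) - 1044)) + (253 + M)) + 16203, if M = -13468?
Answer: 16588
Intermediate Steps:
((15677 - ((311 + 2810) - 1044)) + (253 + M)) + 16203 = ((15677 - ((311 + 2810) - 1044)) + (253 - 13468)) + 16203 = ((15677 - (3121 - 1044)) - 13215) + 16203 = ((15677 - 1*2077) - 13215) + 16203 = ((15677 - 2077) - 13215) + 16203 = (13600 - 13215) + 16203 = 385 + 16203 = 16588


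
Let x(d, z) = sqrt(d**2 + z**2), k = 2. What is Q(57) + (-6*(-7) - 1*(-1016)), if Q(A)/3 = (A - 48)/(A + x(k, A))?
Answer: 2693/4 + 27*sqrt(3253)/4 ≈ 1058.2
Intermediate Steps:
Q(A) = 3*(-48 + A)/(A + sqrt(4 + A**2)) (Q(A) = 3*((A - 48)/(A + sqrt(2**2 + A**2))) = 3*((-48 + A)/(A + sqrt(4 + A**2))) = 3*(-48 + A)/(A + sqrt(4 + A**2)))
Q(57) + (-6*(-7) - 1*(-1016)) = 3*(-48 + 57)/(57 + sqrt(4 + 57**2)) + (-6*(-7) - 1*(-1016)) = 3*9/(57 + sqrt(4 + 3249)) + (42 + 1016) = 3*9/(57 + sqrt(3253)) + 1058 = 27/(57 + sqrt(3253)) + 1058 = 1058 + 27/(57 + sqrt(3253))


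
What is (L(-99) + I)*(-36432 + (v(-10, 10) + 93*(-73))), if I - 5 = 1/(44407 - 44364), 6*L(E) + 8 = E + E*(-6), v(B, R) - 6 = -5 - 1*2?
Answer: -480563807/129 ≈ -3.7253e+6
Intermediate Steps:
v(B, R) = -1 (v(B, R) = 6 + (-5 - 1*2) = 6 + (-5 - 2) = 6 - 7 = -1)
L(E) = -4/3 - 5*E/6 (L(E) = -4/3 + (E + E*(-6))/6 = -4/3 + (E - 6*E)/6 = -4/3 + (-5*E)/6 = -4/3 - 5*E/6)
I = 216/43 (I = 5 + 1/(44407 - 44364) = 5 + 1/43 = 216/43 ≈ 5.0233)
(L(-99) + I)*(-36432 + (v(-10, 10) + 93*(-73))) = ((-4/3 - 5/6*(-99)) + 216/43)*(-36432 + (-1 + 93*(-73))) = ((-4/3 + 165/2) + 216/43)*(-36432 + (-1 - 6789)) = (487/6 + 216/43)*(-36432 - 6790) = (22237/258)*(-43222) = -480563807/129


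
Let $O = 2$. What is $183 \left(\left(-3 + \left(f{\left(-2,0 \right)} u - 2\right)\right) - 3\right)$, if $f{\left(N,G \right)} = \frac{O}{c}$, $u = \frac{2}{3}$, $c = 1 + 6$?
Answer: $- \frac{10004}{7} \approx -1429.1$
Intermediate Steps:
$c = 7$
$u = \frac{2}{3}$ ($u = 2 \cdot \frac{1}{3} = \frac{2}{3} \approx 0.66667$)
$f{\left(N,G \right)} = \frac{2}{7}$
$183 \left(\left(-3 + \left(f{\left(-2,0 \right)} u - 2\right)\right) - 3\right) = 183 \left(\left(-3 + \left(\frac{2}{7} \cdot \frac{2}{3} - 2\right)\right) - 3\right) = 183 \left(\left(-3 + \left(\frac{4}{21} - 2\right)\right) - 3\right) = 183 \left(\left(-3 - \frac{38}{21}\right) - 3\right) = 183 \left(- \frac{101}{21} - 3\right) = 183 \left(- \frac{164}{21}\right) = - \frac{10004}{7}$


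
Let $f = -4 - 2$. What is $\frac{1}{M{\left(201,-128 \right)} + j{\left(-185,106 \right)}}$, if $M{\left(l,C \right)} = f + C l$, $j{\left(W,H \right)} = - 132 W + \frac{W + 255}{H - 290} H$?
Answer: $- \frac{46}{62299} \approx -0.00073837$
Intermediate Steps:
$j{\left(W,H \right)} = - 132 W + \frac{H \left(255 + W\right)}{-290 + H}$ ($j{\left(W,H \right)} = - 132 W + \frac{255 + W}{-290 + H} H = - 132 W + \frac{H \left(255 + W\right)}{-290 + H}$)
$f = -6$ ($f = -4 - 2 = -6$)
$M{\left(l,C \right)} = -6 + C l$
$\frac{1}{M{\left(201,-128 \right)} + j{\left(-185,106 \right)}} = \frac{1}{\left(-6 - 25728\right) + \frac{255 \cdot 106 + 38280 \left(-185\right) - 13886 \left(-185\right)}{-290 + 106}} = \frac{1}{\left(-6 - 25728\right) + \frac{27030 - 7081800 + 2568910}{-184}} = \frac{1}{-25734 - - \frac{1121465}{46}} = \frac{1}{-25734 + \frac{1121465}{46}} = \frac{1}{- \frac{62299}{46}} = - \frac{46}{62299}$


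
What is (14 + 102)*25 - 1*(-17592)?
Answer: 20492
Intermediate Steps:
(14 + 102)*25 - 1*(-17592) = 116*25 + 17592 = 2900 + 17592 = 20492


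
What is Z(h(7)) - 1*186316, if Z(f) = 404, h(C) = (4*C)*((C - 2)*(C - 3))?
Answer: -185912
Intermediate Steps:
h(C) = 4*C*(-3 + C)*(-2 + C) (h(C) = (4*C)*((-2 + C)*(-3 + C)) = (4*C)*((-3 + C)*(-2 + C)) = 4*C*(-3 + C)*(-2 + C))
Z(h(7)) - 1*186316 = 404 - 1*186316 = 404 - 186316 = -185912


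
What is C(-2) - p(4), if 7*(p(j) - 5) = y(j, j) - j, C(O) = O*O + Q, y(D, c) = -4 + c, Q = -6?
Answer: -45/7 ≈ -6.4286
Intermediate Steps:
C(O) = -6 + O² (C(O) = O*O - 6 = O² - 6 = -6 + O²)
p(j) = 31/7 (p(j) = 5 + ((-4 + j) - j)/7 = 5 + (⅐)*(-4) = 5 - 4/7 = 31/7)
C(-2) - p(4) = (-6 + (-2)²) - 1*31/7 = (-6 + 4) - 31/7 = -2 - 31/7 = -45/7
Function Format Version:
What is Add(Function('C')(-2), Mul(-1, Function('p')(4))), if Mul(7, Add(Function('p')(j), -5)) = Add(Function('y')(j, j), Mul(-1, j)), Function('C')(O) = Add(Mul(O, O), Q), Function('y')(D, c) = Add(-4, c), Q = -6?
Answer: Rational(-45, 7) ≈ -6.4286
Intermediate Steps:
Function('C')(O) = Add(-6, Pow(O, 2)) (Function('C')(O) = Add(Mul(O, O), -6) = Add(Pow(O, 2), -6) = Add(-6, Pow(O, 2)))
Function('p')(j) = Rational(31, 7) (Function('p')(j) = Add(5, Mul(Rational(1, 7), Add(Add(-4, j), Mul(-1, j)))) = Add(5, Mul(Rational(1, 7), -4)) = Add(5, Rational(-4, 7)) = Rational(31, 7))
Add(Function('C')(-2), Mul(-1, Function('p')(4))) = Add(Add(-6, Pow(-2, 2)), Mul(-1, Rational(31, 7))) = Add(Add(-6, 4), Rational(-31, 7)) = Add(-2, Rational(-31, 7)) = Rational(-45, 7)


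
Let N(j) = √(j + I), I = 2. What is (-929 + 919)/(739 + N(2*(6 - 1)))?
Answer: -7390/546109 + 20*√3/546109 ≈ -0.013469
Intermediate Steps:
N(j) = √(2 + j) (N(j) = √(j + 2) = √(2 + j))
(-929 + 919)/(739 + N(2*(6 - 1))) = (-929 + 919)/(739 + √(2 + 2*(6 - 1))) = -10/(739 + √(2 + 2*5)) = -10/(739 + √(2 + 10)) = -10/(739 + √12) = -10/(739 + 2*√3)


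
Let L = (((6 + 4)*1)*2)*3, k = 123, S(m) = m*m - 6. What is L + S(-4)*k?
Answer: 1290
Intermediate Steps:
S(m) = -6 + m**2 (S(m) = m**2 - 6 = -6 + m**2)
L = 60 (L = ((10*1)*2)*3 = (10*2)*3 = 20*3 = 60)
L + S(-4)*k = 60 + (-6 + (-4)**2)*123 = 60 + (-6 + 16)*123 = 60 + 10*123 = 60 + 1230 = 1290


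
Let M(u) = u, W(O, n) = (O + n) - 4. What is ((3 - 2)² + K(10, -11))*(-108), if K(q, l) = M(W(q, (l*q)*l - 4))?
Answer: -131004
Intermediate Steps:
W(O, n) = -4 + O + n
K(q, l) = -8 + q + q*l² (K(q, l) = -4 + q + ((l*q)*l - 4) = -4 + q + (q*l² - 4) = -4 + q + (-4 + q*l²) = -8 + q + q*l²)
((3 - 2)² + K(10, -11))*(-108) = ((3 - 2)² + (-8 + 10 + 10*(-11)²))*(-108) = (1² + (-8 + 10 + 10*121))*(-108) = (1 + (-8 + 10 + 1210))*(-108) = (1 + 1212)*(-108) = 1213*(-108) = -131004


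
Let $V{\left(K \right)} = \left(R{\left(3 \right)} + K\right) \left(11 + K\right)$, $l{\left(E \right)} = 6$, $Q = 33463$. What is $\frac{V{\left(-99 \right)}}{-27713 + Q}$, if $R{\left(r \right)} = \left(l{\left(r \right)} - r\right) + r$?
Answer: $\frac{4092}{2875} \approx 1.4233$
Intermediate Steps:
$R{\left(r \right)} = 6$ ($R{\left(r \right)} = \left(6 - r\right) + r = 6$)
$V{\left(K \right)} = \left(6 + K\right) \left(11 + K\right)$
$\frac{V{\left(-99 \right)}}{-27713 + Q} = \frac{66 + \left(-99\right)^{2} + 17 \left(-99\right)}{-27713 + 33463} = \frac{66 + 9801 - 1683}{5750} = 8184 \cdot \frac{1}{5750} = \frac{4092}{2875}$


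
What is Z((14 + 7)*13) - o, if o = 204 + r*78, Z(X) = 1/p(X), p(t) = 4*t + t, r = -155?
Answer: 16224391/1365 ≈ 11886.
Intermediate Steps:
p(t) = 5*t
Z(X) = 1/(5*X)
o = -11886 (o = 204 - 155*78 = 204 - 12090 = -11886)
Z((14 + 7)*13) - o = 1/(5*(((14 + 7)*13))) - 1*(-11886) = 1/(5*((21*13))) + 11886 = (1/5)/273 + 11886 = (1/5)*(1/273) + 11886 = 1/1365 + 11886 = 16224391/1365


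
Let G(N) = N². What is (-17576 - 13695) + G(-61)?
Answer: -27550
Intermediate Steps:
(-17576 - 13695) + G(-61) = (-17576 - 13695) + (-61)² = -31271 + 3721 = -27550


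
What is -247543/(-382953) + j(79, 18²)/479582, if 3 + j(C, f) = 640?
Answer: 118961108087/183657365646 ≈ 0.64773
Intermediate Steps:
j(C, f) = 637 (j(C, f) = -3 + 640 = 637)
-247543/(-382953) + j(79, 18²)/479582 = -247543/(-382953) + 637/479582 = -247543*(-1/382953) + 637*(1/479582) = 247543/382953 + 637/479582 = 118961108087/183657365646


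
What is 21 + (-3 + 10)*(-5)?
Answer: -14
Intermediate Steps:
21 + (-3 + 10)*(-5) = 21 + 7*(-5) = 21 - 35 = -14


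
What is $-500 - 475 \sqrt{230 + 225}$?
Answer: $-500 - 475 \sqrt{455} \approx -10632.0$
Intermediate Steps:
$-500 - 475 \sqrt{230 + 225} = -500 - 475 \sqrt{455}$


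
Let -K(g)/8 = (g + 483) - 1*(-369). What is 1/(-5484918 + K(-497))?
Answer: -1/5487758 ≈ -1.8222e-7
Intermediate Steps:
K(g) = -6816 - 8*g (K(g) = -8*((g + 483) - 1*(-369)) = -8*((483 + g) + 369) = -8*(852 + g) = -6816 - 8*g)
1/(-5484918 + K(-497)) = 1/(-5484918 + (-6816 - 8*(-497))) = 1/(-5484918 + (-6816 + 3976)) = 1/(-5484918 - 2840) = 1/(-5487758) = -1/5487758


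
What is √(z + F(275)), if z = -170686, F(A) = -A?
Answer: 7*I*√3489 ≈ 413.47*I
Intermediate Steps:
√(z + F(275)) = √(-170686 - 1*275) = √(-170686 - 275) = √(-170961) = 7*I*√3489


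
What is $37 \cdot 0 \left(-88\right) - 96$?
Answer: $-96$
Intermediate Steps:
$37 \cdot 0 \left(-88\right) - 96 = 0 \left(-88\right) - 96 = 0 - 96 = -96$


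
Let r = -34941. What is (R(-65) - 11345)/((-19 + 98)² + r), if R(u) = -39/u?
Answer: 28361/71750 ≈ 0.39528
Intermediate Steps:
(R(-65) - 11345)/((-19 + 98)² + r) = (-39/(-65) - 11345)/((-19 + 98)² - 34941) = (-39*(-1/65) - 11345)/(79² - 34941) = (⅗ - 11345)/(6241 - 34941) = -56722/5/(-28700) = -56722/5*(-1/28700) = 28361/71750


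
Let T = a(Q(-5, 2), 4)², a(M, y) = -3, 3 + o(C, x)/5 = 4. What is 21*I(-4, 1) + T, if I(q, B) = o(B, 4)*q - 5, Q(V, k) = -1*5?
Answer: -516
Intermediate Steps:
o(C, x) = 5 (o(C, x) = -15 + 5*4 = -15 + 20 = 5)
Q(V, k) = -5
I(q, B) = -5 + 5*q (I(q, B) = 5*q - 5 = -5 + 5*q)
T = 9 (T = (-3)² = 9)
21*I(-4, 1) + T = 21*(-5 + 5*(-4)) + 9 = 21*(-5 - 20) + 9 = 21*(-25) + 9 = -525 + 9 = -516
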